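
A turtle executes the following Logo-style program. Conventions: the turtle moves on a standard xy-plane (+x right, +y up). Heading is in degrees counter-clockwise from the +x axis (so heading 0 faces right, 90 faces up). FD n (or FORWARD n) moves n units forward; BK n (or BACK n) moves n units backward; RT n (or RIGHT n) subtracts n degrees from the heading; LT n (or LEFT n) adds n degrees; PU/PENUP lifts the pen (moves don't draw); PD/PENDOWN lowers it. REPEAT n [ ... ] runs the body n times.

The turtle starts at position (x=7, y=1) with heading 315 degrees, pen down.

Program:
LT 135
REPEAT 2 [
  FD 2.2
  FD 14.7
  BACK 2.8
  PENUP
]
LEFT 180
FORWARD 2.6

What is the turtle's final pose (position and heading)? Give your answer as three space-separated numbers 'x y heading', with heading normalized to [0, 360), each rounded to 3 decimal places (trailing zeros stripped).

Answer: 7 26.6 270

Derivation:
Executing turtle program step by step:
Start: pos=(7,1), heading=315, pen down
LT 135: heading 315 -> 90
REPEAT 2 [
  -- iteration 1/2 --
  FD 2.2: (7,1) -> (7,3.2) [heading=90, draw]
  FD 14.7: (7,3.2) -> (7,17.9) [heading=90, draw]
  BK 2.8: (7,17.9) -> (7,15.1) [heading=90, draw]
  PU: pen up
  -- iteration 2/2 --
  FD 2.2: (7,15.1) -> (7,17.3) [heading=90, move]
  FD 14.7: (7,17.3) -> (7,32) [heading=90, move]
  BK 2.8: (7,32) -> (7,29.2) [heading=90, move]
  PU: pen up
]
LT 180: heading 90 -> 270
FD 2.6: (7,29.2) -> (7,26.6) [heading=270, move]
Final: pos=(7,26.6), heading=270, 3 segment(s) drawn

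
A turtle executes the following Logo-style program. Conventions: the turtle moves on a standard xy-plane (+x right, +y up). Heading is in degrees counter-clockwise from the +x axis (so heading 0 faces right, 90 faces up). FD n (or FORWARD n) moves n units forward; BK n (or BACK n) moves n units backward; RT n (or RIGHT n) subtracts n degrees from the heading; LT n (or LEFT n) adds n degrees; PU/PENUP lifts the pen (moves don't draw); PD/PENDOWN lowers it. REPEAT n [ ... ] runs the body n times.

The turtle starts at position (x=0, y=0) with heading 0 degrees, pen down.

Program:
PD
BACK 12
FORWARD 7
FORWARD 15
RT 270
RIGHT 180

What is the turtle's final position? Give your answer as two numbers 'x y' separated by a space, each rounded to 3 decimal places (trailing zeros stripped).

Executing turtle program step by step:
Start: pos=(0,0), heading=0, pen down
PD: pen down
BK 12: (0,0) -> (-12,0) [heading=0, draw]
FD 7: (-12,0) -> (-5,0) [heading=0, draw]
FD 15: (-5,0) -> (10,0) [heading=0, draw]
RT 270: heading 0 -> 90
RT 180: heading 90 -> 270
Final: pos=(10,0), heading=270, 3 segment(s) drawn

Answer: 10 0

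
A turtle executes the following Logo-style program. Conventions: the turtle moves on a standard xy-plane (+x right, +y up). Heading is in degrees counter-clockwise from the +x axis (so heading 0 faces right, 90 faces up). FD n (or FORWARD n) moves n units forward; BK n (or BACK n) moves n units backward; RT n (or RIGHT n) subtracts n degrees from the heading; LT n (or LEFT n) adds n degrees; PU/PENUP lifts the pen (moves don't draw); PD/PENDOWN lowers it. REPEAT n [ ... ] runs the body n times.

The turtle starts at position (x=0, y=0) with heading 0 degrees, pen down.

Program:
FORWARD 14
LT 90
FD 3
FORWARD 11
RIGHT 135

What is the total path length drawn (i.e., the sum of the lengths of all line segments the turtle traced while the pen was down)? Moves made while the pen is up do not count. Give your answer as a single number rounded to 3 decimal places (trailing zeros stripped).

Answer: 28

Derivation:
Executing turtle program step by step:
Start: pos=(0,0), heading=0, pen down
FD 14: (0,0) -> (14,0) [heading=0, draw]
LT 90: heading 0 -> 90
FD 3: (14,0) -> (14,3) [heading=90, draw]
FD 11: (14,3) -> (14,14) [heading=90, draw]
RT 135: heading 90 -> 315
Final: pos=(14,14), heading=315, 3 segment(s) drawn

Segment lengths:
  seg 1: (0,0) -> (14,0), length = 14
  seg 2: (14,0) -> (14,3), length = 3
  seg 3: (14,3) -> (14,14), length = 11
Total = 28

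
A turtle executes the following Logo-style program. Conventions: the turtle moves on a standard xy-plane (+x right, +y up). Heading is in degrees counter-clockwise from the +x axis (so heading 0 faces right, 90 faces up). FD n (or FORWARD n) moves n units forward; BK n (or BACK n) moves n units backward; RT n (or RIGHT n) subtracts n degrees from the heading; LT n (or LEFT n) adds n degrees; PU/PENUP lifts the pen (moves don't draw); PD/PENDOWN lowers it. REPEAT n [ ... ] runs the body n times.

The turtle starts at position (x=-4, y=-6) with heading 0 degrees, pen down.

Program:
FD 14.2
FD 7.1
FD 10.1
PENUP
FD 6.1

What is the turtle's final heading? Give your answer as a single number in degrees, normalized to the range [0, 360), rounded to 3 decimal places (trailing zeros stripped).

Answer: 0

Derivation:
Executing turtle program step by step:
Start: pos=(-4,-6), heading=0, pen down
FD 14.2: (-4,-6) -> (10.2,-6) [heading=0, draw]
FD 7.1: (10.2,-6) -> (17.3,-6) [heading=0, draw]
FD 10.1: (17.3,-6) -> (27.4,-6) [heading=0, draw]
PU: pen up
FD 6.1: (27.4,-6) -> (33.5,-6) [heading=0, move]
Final: pos=(33.5,-6), heading=0, 3 segment(s) drawn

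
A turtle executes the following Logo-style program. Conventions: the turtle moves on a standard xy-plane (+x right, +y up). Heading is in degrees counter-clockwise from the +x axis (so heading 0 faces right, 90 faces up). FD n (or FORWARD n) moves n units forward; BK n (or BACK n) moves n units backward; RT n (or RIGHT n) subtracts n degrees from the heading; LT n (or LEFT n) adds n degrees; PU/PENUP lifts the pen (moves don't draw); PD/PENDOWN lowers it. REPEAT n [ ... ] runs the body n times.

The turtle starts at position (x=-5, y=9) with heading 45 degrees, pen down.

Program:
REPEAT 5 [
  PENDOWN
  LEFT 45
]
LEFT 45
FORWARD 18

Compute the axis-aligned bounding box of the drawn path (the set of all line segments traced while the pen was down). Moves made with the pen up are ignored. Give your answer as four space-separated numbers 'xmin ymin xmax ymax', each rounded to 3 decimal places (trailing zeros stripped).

Executing turtle program step by step:
Start: pos=(-5,9), heading=45, pen down
REPEAT 5 [
  -- iteration 1/5 --
  PD: pen down
  LT 45: heading 45 -> 90
  -- iteration 2/5 --
  PD: pen down
  LT 45: heading 90 -> 135
  -- iteration 3/5 --
  PD: pen down
  LT 45: heading 135 -> 180
  -- iteration 4/5 --
  PD: pen down
  LT 45: heading 180 -> 225
  -- iteration 5/5 --
  PD: pen down
  LT 45: heading 225 -> 270
]
LT 45: heading 270 -> 315
FD 18: (-5,9) -> (7.728,-3.728) [heading=315, draw]
Final: pos=(7.728,-3.728), heading=315, 1 segment(s) drawn

Segment endpoints: x in {-5, 7.728}, y in {-3.728, 9}
xmin=-5, ymin=-3.728, xmax=7.728, ymax=9

Answer: -5 -3.728 7.728 9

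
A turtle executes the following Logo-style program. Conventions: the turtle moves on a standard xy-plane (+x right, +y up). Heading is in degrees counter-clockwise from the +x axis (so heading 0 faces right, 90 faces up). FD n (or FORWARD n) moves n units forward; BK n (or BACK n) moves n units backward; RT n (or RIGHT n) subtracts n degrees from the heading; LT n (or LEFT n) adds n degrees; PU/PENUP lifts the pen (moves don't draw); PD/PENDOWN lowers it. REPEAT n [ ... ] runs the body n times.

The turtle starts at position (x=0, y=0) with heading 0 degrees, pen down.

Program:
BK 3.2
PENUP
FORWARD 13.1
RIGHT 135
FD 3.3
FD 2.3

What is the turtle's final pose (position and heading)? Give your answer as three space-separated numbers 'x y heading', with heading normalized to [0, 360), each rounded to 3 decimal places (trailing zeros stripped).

Executing turtle program step by step:
Start: pos=(0,0), heading=0, pen down
BK 3.2: (0,0) -> (-3.2,0) [heading=0, draw]
PU: pen up
FD 13.1: (-3.2,0) -> (9.9,0) [heading=0, move]
RT 135: heading 0 -> 225
FD 3.3: (9.9,0) -> (7.567,-2.333) [heading=225, move]
FD 2.3: (7.567,-2.333) -> (5.94,-3.96) [heading=225, move]
Final: pos=(5.94,-3.96), heading=225, 1 segment(s) drawn

Answer: 5.94 -3.96 225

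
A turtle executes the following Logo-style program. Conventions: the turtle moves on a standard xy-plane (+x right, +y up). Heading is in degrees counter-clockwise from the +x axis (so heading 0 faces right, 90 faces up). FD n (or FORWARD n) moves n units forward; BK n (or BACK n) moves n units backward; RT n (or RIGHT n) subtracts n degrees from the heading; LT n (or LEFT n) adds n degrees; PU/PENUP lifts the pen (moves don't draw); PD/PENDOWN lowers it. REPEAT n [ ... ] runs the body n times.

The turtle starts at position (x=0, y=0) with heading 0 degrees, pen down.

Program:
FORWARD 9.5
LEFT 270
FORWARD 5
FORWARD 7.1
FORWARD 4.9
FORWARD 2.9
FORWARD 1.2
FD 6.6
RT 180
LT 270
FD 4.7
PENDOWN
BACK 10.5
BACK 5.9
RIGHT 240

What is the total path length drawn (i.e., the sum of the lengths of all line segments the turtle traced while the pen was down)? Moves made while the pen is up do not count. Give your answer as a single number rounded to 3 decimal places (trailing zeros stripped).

Executing turtle program step by step:
Start: pos=(0,0), heading=0, pen down
FD 9.5: (0,0) -> (9.5,0) [heading=0, draw]
LT 270: heading 0 -> 270
FD 5: (9.5,0) -> (9.5,-5) [heading=270, draw]
FD 7.1: (9.5,-5) -> (9.5,-12.1) [heading=270, draw]
FD 4.9: (9.5,-12.1) -> (9.5,-17) [heading=270, draw]
FD 2.9: (9.5,-17) -> (9.5,-19.9) [heading=270, draw]
FD 1.2: (9.5,-19.9) -> (9.5,-21.1) [heading=270, draw]
FD 6.6: (9.5,-21.1) -> (9.5,-27.7) [heading=270, draw]
RT 180: heading 270 -> 90
LT 270: heading 90 -> 0
FD 4.7: (9.5,-27.7) -> (14.2,-27.7) [heading=0, draw]
PD: pen down
BK 10.5: (14.2,-27.7) -> (3.7,-27.7) [heading=0, draw]
BK 5.9: (3.7,-27.7) -> (-2.2,-27.7) [heading=0, draw]
RT 240: heading 0 -> 120
Final: pos=(-2.2,-27.7), heading=120, 10 segment(s) drawn

Segment lengths:
  seg 1: (0,0) -> (9.5,0), length = 9.5
  seg 2: (9.5,0) -> (9.5,-5), length = 5
  seg 3: (9.5,-5) -> (9.5,-12.1), length = 7.1
  seg 4: (9.5,-12.1) -> (9.5,-17), length = 4.9
  seg 5: (9.5,-17) -> (9.5,-19.9), length = 2.9
  seg 6: (9.5,-19.9) -> (9.5,-21.1), length = 1.2
  seg 7: (9.5,-21.1) -> (9.5,-27.7), length = 6.6
  seg 8: (9.5,-27.7) -> (14.2,-27.7), length = 4.7
  seg 9: (14.2,-27.7) -> (3.7,-27.7), length = 10.5
  seg 10: (3.7,-27.7) -> (-2.2,-27.7), length = 5.9
Total = 58.3

Answer: 58.3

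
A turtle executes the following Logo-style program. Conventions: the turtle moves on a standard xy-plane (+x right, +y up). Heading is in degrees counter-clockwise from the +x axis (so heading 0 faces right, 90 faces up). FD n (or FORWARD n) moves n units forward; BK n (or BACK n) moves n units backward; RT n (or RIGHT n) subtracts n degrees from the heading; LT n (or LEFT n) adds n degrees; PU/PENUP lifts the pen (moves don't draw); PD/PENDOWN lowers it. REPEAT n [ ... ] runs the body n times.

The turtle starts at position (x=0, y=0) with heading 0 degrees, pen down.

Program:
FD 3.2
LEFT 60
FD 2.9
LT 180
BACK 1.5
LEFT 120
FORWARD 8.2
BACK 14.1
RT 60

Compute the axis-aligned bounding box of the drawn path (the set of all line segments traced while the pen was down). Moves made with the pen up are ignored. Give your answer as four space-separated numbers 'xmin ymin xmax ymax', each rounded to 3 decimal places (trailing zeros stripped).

Executing turtle program step by step:
Start: pos=(0,0), heading=0, pen down
FD 3.2: (0,0) -> (3.2,0) [heading=0, draw]
LT 60: heading 0 -> 60
FD 2.9: (3.2,0) -> (4.65,2.511) [heading=60, draw]
LT 180: heading 60 -> 240
BK 1.5: (4.65,2.511) -> (5.4,3.811) [heading=240, draw]
LT 120: heading 240 -> 0
FD 8.2: (5.4,3.811) -> (13.6,3.811) [heading=0, draw]
BK 14.1: (13.6,3.811) -> (-0.5,3.811) [heading=0, draw]
RT 60: heading 0 -> 300
Final: pos=(-0.5,3.811), heading=300, 5 segment(s) drawn

Segment endpoints: x in {-0.5, 0, 3.2, 4.65, 5.4, 13.6}, y in {0, 2.511, 3.811, 3.811, 3.811}
xmin=-0.5, ymin=0, xmax=13.6, ymax=3.811

Answer: -0.5 0 13.6 3.811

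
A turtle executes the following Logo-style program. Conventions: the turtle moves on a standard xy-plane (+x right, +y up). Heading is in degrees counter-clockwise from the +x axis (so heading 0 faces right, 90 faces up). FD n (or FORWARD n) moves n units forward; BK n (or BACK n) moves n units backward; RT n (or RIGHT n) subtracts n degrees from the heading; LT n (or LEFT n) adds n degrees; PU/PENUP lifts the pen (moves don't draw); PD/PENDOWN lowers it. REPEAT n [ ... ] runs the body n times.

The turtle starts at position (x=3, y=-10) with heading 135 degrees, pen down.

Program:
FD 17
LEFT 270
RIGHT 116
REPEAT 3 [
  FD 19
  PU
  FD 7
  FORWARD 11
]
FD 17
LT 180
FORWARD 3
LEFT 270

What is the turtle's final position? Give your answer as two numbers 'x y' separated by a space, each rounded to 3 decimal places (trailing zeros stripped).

Answer: 31.675 -116.169

Derivation:
Executing turtle program step by step:
Start: pos=(3,-10), heading=135, pen down
FD 17: (3,-10) -> (-9.021,2.021) [heading=135, draw]
LT 270: heading 135 -> 45
RT 116: heading 45 -> 289
REPEAT 3 [
  -- iteration 1/3 --
  FD 19: (-9.021,2.021) -> (-2.835,-15.944) [heading=289, draw]
  PU: pen up
  FD 7: (-2.835,-15.944) -> (-0.556,-22.563) [heading=289, move]
  FD 11: (-0.556,-22.563) -> (3.025,-32.963) [heading=289, move]
  -- iteration 2/3 --
  FD 19: (3.025,-32.963) -> (9.211,-50.928) [heading=289, move]
  PU: pen up
  FD 7: (9.211,-50.928) -> (11.49,-57.547) [heading=289, move]
  FD 11: (11.49,-57.547) -> (15.071,-67.948) [heading=289, move]
  -- iteration 3/3 --
  FD 19: (15.071,-67.948) -> (21.257,-85.912) [heading=289, move]
  PU: pen up
  FD 7: (21.257,-85.912) -> (23.536,-92.531) [heading=289, move]
  FD 11: (23.536,-92.531) -> (27.117,-102.932) [heading=289, move]
]
FD 17: (27.117,-102.932) -> (32.652,-119.006) [heading=289, move]
LT 180: heading 289 -> 109
FD 3: (32.652,-119.006) -> (31.675,-116.169) [heading=109, move]
LT 270: heading 109 -> 19
Final: pos=(31.675,-116.169), heading=19, 2 segment(s) drawn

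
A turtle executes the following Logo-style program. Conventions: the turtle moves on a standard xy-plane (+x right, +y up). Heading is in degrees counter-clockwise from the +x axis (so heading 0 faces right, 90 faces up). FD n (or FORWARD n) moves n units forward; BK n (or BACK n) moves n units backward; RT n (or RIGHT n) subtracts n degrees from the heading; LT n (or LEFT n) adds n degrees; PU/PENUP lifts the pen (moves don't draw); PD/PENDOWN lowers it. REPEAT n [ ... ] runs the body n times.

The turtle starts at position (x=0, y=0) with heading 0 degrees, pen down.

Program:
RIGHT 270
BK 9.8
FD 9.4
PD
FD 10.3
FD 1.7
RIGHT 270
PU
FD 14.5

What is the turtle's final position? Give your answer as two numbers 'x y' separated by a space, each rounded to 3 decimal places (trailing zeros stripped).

Answer: -14.5 11.6

Derivation:
Executing turtle program step by step:
Start: pos=(0,0), heading=0, pen down
RT 270: heading 0 -> 90
BK 9.8: (0,0) -> (0,-9.8) [heading=90, draw]
FD 9.4: (0,-9.8) -> (0,-0.4) [heading=90, draw]
PD: pen down
FD 10.3: (0,-0.4) -> (0,9.9) [heading=90, draw]
FD 1.7: (0,9.9) -> (0,11.6) [heading=90, draw]
RT 270: heading 90 -> 180
PU: pen up
FD 14.5: (0,11.6) -> (-14.5,11.6) [heading=180, move]
Final: pos=(-14.5,11.6), heading=180, 4 segment(s) drawn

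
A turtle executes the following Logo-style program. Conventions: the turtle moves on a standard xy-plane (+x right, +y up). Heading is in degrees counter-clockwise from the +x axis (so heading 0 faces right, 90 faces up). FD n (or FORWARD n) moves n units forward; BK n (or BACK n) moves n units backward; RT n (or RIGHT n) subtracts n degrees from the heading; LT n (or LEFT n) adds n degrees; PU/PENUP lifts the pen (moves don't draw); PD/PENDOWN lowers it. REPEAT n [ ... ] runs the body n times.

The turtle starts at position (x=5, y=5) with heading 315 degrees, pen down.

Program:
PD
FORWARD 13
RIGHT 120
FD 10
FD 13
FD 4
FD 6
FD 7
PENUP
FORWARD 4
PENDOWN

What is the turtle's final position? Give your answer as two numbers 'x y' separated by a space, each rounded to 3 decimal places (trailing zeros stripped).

Answer: -28.308 -15.58

Derivation:
Executing turtle program step by step:
Start: pos=(5,5), heading=315, pen down
PD: pen down
FD 13: (5,5) -> (14.192,-4.192) [heading=315, draw]
RT 120: heading 315 -> 195
FD 10: (14.192,-4.192) -> (4.533,-6.781) [heading=195, draw]
FD 13: (4.533,-6.781) -> (-8.024,-10.145) [heading=195, draw]
FD 4: (-8.024,-10.145) -> (-11.888,-11.181) [heading=195, draw]
FD 6: (-11.888,-11.181) -> (-17.683,-12.733) [heading=195, draw]
FD 7: (-17.683,-12.733) -> (-24.445,-14.545) [heading=195, draw]
PU: pen up
FD 4: (-24.445,-14.545) -> (-28.308,-15.58) [heading=195, move]
PD: pen down
Final: pos=(-28.308,-15.58), heading=195, 6 segment(s) drawn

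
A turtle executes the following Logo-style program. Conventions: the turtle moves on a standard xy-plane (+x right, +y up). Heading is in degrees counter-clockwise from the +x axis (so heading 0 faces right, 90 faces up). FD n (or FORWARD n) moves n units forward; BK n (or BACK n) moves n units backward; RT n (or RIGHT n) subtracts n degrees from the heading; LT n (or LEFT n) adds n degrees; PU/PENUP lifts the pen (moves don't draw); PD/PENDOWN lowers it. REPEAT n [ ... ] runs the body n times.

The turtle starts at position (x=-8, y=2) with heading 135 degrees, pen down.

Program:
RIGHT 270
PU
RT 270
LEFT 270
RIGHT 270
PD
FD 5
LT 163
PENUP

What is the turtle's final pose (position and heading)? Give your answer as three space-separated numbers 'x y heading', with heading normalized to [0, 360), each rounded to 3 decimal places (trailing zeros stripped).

Executing turtle program step by step:
Start: pos=(-8,2), heading=135, pen down
RT 270: heading 135 -> 225
PU: pen up
RT 270: heading 225 -> 315
LT 270: heading 315 -> 225
RT 270: heading 225 -> 315
PD: pen down
FD 5: (-8,2) -> (-4.464,-1.536) [heading=315, draw]
LT 163: heading 315 -> 118
PU: pen up
Final: pos=(-4.464,-1.536), heading=118, 1 segment(s) drawn

Answer: -4.464 -1.536 118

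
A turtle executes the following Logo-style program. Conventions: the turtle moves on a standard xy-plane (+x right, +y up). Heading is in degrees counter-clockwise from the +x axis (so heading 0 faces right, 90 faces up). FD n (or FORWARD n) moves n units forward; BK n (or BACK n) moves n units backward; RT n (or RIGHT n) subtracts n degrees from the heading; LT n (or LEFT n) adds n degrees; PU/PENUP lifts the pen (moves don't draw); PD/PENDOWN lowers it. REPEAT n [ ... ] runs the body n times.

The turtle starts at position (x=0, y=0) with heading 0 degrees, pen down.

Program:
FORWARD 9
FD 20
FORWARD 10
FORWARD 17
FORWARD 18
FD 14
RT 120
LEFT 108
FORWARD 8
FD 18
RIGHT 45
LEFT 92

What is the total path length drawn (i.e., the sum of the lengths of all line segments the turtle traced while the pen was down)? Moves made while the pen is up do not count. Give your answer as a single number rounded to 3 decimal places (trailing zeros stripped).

Executing turtle program step by step:
Start: pos=(0,0), heading=0, pen down
FD 9: (0,0) -> (9,0) [heading=0, draw]
FD 20: (9,0) -> (29,0) [heading=0, draw]
FD 10: (29,0) -> (39,0) [heading=0, draw]
FD 17: (39,0) -> (56,0) [heading=0, draw]
FD 18: (56,0) -> (74,0) [heading=0, draw]
FD 14: (74,0) -> (88,0) [heading=0, draw]
RT 120: heading 0 -> 240
LT 108: heading 240 -> 348
FD 8: (88,0) -> (95.825,-1.663) [heading=348, draw]
FD 18: (95.825,-1.663) -> (113.432,-5.406) [heading=348, draw]
RT 45: heading 348 -> 303
LT 92: heading 303 -> 35
Final: pos=(113.432,-5.406), heading=35, 8 segment(s) drawn

Segment lengths:
  seg 1: (0,0) -> (9,0), length = 9
  seg 2: (9,0) -> (29,0), length = 20
  seg 3: (29,0) -> (39,0), length = 10
  seg 4: (39,0) -> (56,0), length = 17
  seg 5: (56,0) -> (74,0), length = 18
  seg 6: (74,0) -> (88,0), length = 14
  seg 7: (88,0) -> (95.825,-1.663), length = 8
  seg 8: (95.825,-1.663) -> (113.432,-5.406), length = 18
Total = 114

Answer: 114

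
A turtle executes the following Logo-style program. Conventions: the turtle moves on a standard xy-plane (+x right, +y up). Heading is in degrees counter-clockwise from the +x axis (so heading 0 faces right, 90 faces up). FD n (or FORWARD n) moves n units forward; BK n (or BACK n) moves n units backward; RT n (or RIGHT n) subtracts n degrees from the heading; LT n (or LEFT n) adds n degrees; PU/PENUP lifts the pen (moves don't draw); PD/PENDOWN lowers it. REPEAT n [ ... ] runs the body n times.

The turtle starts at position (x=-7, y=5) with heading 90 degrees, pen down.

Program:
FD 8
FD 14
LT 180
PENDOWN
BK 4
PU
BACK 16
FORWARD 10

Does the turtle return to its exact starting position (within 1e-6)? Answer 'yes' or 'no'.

Answer: no

Derivation:
Executing turtle program step by step:
Start: pos=(-7,5), heading=90, pen down
FD 8: (-7,5) -> (-7,13) [heading=90, draw]
FD 14: (-7,13) -> (-7,27) [heading=90, draw]
LT 180: heading 90 -> 270
PD: pen down
BK 4: (-7,27) -> (-7,31) [heading=270, draw]
PU: pen up
BK 16: (-7,31) -> (-7,47) [heading=270, move]
FD 10: (-7,47) -> (-7,37) [heading=270, move]
Final: pos=(-7,37), heading=270, 3 segment(s) drawn

Start position: (-7, 5)
Final position: (-7, 37)
Distance = 32; >= 1e-6 -> NOT closed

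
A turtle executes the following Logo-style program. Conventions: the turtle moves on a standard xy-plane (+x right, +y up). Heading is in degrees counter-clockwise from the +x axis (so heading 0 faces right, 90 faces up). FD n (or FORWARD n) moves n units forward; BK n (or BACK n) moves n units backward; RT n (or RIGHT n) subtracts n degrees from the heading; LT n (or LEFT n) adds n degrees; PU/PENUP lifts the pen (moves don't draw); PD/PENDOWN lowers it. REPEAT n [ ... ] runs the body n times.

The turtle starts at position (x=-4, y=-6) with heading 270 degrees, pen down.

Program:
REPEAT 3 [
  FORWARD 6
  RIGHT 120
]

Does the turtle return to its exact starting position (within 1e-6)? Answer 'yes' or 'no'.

Answer: yes

Derivation:
Executing turtle program step by step:
Start: pos=(-4,-6), heading=270, pen down
REPEAT 3 [
  -- iteration 1/3 --
  FD 6: (-4,-6) -> (-4,-12) [heading=270, draw]
  RT 120: heading 270 -> 150
  -- iteration 2/3 --
  FD 6: (-4,-12) -> (-9.196,-9) [heading=150, draw]
  RT 120: heading 150 -> 30
  -- iteration 3/3 --
  FD 6: (-9.196,-9) -> (-4,-6) [heading=30, draw]
  RT 120: heading 30 -> 270
]
Final: pos=(-4,-6), heading=270, 3 segment(s) drawn

Start position: (-4, -6)
Final position: (-4, -6)
Distance = 0; < 1e-6 -> CLOSED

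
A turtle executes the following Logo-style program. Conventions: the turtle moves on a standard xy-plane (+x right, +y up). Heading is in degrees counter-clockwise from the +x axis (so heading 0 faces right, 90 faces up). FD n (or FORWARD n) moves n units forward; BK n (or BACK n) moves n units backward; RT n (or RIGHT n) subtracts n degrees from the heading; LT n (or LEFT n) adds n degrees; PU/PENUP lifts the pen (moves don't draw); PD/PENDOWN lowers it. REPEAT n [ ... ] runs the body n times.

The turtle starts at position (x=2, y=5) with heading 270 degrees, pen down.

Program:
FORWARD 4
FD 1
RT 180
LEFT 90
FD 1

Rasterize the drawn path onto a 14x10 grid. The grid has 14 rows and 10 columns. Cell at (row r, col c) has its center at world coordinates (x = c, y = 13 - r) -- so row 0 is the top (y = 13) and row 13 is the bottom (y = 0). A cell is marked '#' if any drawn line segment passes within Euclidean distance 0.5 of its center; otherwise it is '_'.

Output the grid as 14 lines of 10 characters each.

Answer: __________
__________
__________
__________
__________
__________
__________
__________
__#_______
__#_______
__#_______
__#_______
__#_______
_##_______

Derivation:
Segment 0: (2,5) -> (2,1)
Segment 1: (2,1) -> (2,0)
Segment 2: (2,0) -> (1,0)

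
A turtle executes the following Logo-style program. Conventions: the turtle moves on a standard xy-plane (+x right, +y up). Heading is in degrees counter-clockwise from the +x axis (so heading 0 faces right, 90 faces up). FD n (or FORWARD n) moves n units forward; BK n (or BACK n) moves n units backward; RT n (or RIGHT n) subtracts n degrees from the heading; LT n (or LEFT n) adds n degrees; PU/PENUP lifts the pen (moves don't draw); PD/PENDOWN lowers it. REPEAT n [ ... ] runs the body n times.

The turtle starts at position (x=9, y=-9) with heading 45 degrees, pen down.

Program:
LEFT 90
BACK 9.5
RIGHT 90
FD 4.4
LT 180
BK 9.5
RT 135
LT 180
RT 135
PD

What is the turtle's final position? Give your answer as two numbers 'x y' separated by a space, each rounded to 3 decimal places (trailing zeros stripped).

Answer: 25.546 -5.889

Derivation:
Executing turtle program step by step:
Start: pos=(9,-9), heading=45, pen down
LT 90: heading 45 -> 135
BK 9.5: (9,-9) -> (15.718,-15.718) [heading=135, draw]
RT 90: heading 135 -> 45
FD 4.4: (15.718,-15.718) -> (18.829,-12.606) [heading=45, draw]
LT 180: heading 45 -> 225
BK 9.5: (18.829,-12.606) -> (25.546,-5.889) [heading=225, draw]
RT 135: heading 225 -> 90
LT 180: heading 90 -> 270
RT 135: heading 270 -> 135
PD: pen down
Final: pos=(25.546,-5.889), heading=135, 3 segment(s) drawn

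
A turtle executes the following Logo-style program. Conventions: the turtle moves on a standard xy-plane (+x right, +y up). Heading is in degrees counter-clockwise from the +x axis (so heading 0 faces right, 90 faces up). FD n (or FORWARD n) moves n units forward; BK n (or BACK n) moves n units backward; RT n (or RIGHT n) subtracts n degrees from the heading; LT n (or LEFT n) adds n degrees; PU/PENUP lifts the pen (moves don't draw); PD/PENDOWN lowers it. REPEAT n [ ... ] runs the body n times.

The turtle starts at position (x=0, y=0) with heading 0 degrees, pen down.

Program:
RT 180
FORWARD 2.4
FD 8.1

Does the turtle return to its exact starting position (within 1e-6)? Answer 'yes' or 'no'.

Executing turtle program step by step:
Start: pos=(0,0), heading=0, pen down
RT 180: heading 0 -> 180
FD 2.4: (0,0) -> (-2.4,0) [heading=180, draw]
FD 8.1: (-2.4,0) -> (-10.5,0) [heading=180, draw]
Final: pos=(-10.5,0), heading=180, 2 segment(s) drawn

Start position: (0, 0)
Final position: (-10.5, 0)
Distance = 10.5; >= 1e-6 -> NOT closed

Answer: no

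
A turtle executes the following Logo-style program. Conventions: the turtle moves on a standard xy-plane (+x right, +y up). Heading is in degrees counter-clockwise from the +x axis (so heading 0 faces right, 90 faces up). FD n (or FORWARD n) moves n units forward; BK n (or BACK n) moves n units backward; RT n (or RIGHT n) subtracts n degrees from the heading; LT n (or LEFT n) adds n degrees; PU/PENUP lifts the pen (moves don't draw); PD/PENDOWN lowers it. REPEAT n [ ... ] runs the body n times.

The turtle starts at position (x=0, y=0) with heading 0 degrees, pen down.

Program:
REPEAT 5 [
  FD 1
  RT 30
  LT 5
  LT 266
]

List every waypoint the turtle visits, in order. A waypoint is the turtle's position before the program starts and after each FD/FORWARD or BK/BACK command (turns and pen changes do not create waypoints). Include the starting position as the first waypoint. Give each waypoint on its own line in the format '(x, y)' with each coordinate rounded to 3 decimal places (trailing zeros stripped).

Executing turtle program step by step:
Start: pos=(0,0), heading=0, pen down
REPEAT 5 [
  -- iteration 1/5 --
  FD 1: (0,0) -> (1,0) [heading=0, draw]
  RT 30: heading 0 -> 330
  LT 5: heading 330 -> 335
  LT 266: heading 335 -> 241
  -- iteration 2/5 --
  FD 1: (1,0) -> (0.515,-0.875) [heading=241, draw]
  RT 30: heading 241 -> 211
  LT 5: heading 211 -> 216
  LT 266: heading 216 -> 122
  -- iteration 3/5 --
  FD 1: (0.515,-0.875) -> (-0.015,-0.027) [heading=122, draw]
  RT 30: heading 122 -> 92
  LT 5: heading 92 -> 97
  LT 266: heading 97 -> 3
  -- iteration 4/5 --
  FD 1: (-0.015,-0.027) -> (0.984,0.026) [heading=3, draw]
  RT 30: heading 3 -> 333
  LT 5: heading 333 -> 338
  LT 266: heading 338 -> 244
  -- iteration 5/5 --
  FD 1: (0.984,0.026) -> (0.546,-0.873) [heading=244, draw]
  RT 30: heading 244 -> 214
  LT 5: heading 214 -> 219
  LT 266: heading 219 -> 125
]
Final: pos=(0.546,-0.873), heading=125, 5 segment(s) drawn
Waypoints (6 total):
(0, 0)
(1, 0)
(0.515, -0.875)
(-0.015, -0.027)
(0.984, 0.026)
(0.546, -0.873)

Answer: (0, 0)
(1, 0)
(0.515, -0.875)
(-0.015, -0.027)
(0.984, 0.026)
(0.546, -0.873)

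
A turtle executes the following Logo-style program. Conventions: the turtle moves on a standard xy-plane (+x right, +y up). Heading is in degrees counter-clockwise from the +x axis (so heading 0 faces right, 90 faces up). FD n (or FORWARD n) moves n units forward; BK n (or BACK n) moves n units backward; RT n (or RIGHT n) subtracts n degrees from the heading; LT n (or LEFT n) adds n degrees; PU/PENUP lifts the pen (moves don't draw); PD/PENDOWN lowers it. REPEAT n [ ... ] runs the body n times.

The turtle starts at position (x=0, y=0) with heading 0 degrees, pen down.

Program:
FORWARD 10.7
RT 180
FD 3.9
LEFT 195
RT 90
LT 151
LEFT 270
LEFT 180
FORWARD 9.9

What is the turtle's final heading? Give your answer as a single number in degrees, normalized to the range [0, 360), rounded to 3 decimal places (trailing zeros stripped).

Executing turtle program step by step:
Start: pos=(0,0), heading=0, pen down
FD 10.7: (0,0) -> (10.7,0) [heading=0, draw]
RT 180: heading 0 -> 180
FD 3.9: (10.7,0) -> (6.8,0) [heading=180, draw]
LT 195: heading 180 -> 15
RT 90: heading 15 -> 285
LT 151: heading 285 -> 76
LT 270: heading 76 -> 346
LT 180: heading 346 -> 166
FD 9.9: (6.8,0) -> (-2.806,2.395) [heading=166, draw]
Final: pos=(-2.806,2.395), heading=166, 3 segment(s) drawn

Answer: 166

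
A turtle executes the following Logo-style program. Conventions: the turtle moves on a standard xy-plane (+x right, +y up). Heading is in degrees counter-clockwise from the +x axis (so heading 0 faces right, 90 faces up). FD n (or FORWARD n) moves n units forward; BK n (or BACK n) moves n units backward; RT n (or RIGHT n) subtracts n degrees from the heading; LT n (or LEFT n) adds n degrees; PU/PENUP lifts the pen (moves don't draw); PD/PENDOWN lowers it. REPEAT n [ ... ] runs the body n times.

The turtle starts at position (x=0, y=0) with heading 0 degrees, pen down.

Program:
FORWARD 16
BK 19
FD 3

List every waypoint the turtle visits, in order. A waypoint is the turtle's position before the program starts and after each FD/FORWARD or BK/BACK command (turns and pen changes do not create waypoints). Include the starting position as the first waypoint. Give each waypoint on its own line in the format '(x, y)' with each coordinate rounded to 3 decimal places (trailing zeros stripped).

Answer: (0, 0)
(16, 0)
(-3, 0)
(0, 0)

Derivation:
Executing turtle program step by step:
Start: pos=(0,0), heading=0, pen down
FD 16: (0,0) -> (16,0) [heading=0, draw]
BK 19: (16,0) -> (-3,0) [heading=0, draw]
FD 3: (-3,0) -> (0,0) [heading=0, draw]
Final: pos=(0,0), heading=0, 3 segment(s) drawn
Waypoints (4 total):
(0, 0)
(16, 0)
(-3, 0)
(0, 0)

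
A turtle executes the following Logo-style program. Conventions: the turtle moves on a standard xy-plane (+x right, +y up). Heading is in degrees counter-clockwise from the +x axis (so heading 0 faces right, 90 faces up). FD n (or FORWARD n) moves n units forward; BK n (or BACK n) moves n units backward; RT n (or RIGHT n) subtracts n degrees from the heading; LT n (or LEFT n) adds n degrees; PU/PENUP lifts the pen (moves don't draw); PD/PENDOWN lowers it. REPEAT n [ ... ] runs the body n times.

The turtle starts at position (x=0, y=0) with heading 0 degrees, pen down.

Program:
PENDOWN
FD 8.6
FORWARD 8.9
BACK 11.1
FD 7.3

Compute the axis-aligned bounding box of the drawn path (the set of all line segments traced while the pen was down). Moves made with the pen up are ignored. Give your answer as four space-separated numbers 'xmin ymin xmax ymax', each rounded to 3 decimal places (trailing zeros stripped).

Answer: 0 0 17.5 0

Derivation:
Executing turtle program step by step:
Start: pos=(0,0), heading=0, pen down
PD: pen down
FD 8.6: (0,0) -> (8.6,0) [heading=0, draw]
FD 8.9: (8.6,0) -> (17.5,0) [heading=0, draw]
BK 11.1: (17.5,0) -> (6.4,0) [heading=0, draw]
FD 7.3: (6.4,0) -> (13.7,0) [heading=0, draw]
Final: pos=(13.7,0), heading=0, 4 segment(s) drawn

Segment endpoints: x in {0, 6.4, 8.6, 13.7, 17.5}, y in {0}
xmin=0, ymin=0, xmax=17.5, ymax=0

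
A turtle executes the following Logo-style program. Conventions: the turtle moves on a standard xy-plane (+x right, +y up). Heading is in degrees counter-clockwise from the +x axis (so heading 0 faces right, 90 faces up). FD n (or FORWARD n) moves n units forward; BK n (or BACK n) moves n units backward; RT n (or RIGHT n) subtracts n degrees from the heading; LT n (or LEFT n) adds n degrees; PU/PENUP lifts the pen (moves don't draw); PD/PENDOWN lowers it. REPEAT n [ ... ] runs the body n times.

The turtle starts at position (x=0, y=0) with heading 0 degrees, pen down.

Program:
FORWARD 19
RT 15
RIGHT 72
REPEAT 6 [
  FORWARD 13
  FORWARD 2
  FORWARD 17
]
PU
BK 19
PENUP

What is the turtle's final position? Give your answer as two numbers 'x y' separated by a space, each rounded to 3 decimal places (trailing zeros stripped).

Answer: 28.054 -172.763

Derivation:
Executing turtle program step by step:
Start: pos=(0,0), heading=0, pen down
FD 19: (0,0) -> (19,0) [heading=0, draw]
RT 15: heading 0 -> 345
RT 72: heading 345 -> 273
REPEAT 6 [
  -- iteration 1/6 --
  FD 13: (19,0) -> (19.68,-12.982) [heading=273, draw]
  FD 2: (19.68,-12.982) -> (19.785,-14.979) [heading=273, draw]
  FD 17: (19.785,-14.979) -> (20.675,-31.956) [heading=273, draw]
  -- iteration 2/6 --
  FD 13: (20.675,-31.956) -> (21.355,-44.938) [heading=273, draw]
  FD 2: (21.355,-44.938) -> (21.46,-46.936) [heading=273, draw]
  FD 17: (21.46,-46.936) -> (22.35,-63.912) [heading=273, draw]
  -- iteration 3/6 --
  FD 13: (22.35,-63.912) -> (23.03,-76.894) [heading=273, draw]
  FD 2: (23.03,-76.894) -> (23.135,-78.892) [heading=273, draw]
  FD 17: (23.135,-78.892) -> (24.024,-95.868) [heading=273, draw]
  -- iteration 4/6 --
  FD 13: (24.024,-95.868) -> (24.705,-108.851) [heading=273, draw]
  FD 2: (24.705,-108.851) -> (24.809,-110.848) [heading=273, draw]
  FD 17: (24.809,-110.848) -> (25.699,-127.825) [heading=273, draw]
  -- iteration 5/6 --
  FD 13: (25.699,-127.825) -> (26.379,-140.807) [heading=273, draw]
  FD 2: (26.379,-140.807) -> (26.484,-142.804) [heading=273, draw]
  FD 17: (26.484,-142.804) -> (27.374,-159.781) [heading=273, draw]
  -- iteration 6/6 --
  FD 13: (27.374,-159.781) -> (28.054,-172.763) [heading=273, draw]
  FD 2: (28.054,-172.763) -> (28.159,-174.76) [heading=273, draw]
  FD 17: (28.159,-174.76) -> (29.049,-191.737) [heading=273, draw]
]
PU: pen up
BK 19: (29.049,-191.737) -> (28.054,-172.763) [heading=273, move]
PU: pen up
Final: pos=(28.054,-172.763), heading=273, 19 segment(s) drawn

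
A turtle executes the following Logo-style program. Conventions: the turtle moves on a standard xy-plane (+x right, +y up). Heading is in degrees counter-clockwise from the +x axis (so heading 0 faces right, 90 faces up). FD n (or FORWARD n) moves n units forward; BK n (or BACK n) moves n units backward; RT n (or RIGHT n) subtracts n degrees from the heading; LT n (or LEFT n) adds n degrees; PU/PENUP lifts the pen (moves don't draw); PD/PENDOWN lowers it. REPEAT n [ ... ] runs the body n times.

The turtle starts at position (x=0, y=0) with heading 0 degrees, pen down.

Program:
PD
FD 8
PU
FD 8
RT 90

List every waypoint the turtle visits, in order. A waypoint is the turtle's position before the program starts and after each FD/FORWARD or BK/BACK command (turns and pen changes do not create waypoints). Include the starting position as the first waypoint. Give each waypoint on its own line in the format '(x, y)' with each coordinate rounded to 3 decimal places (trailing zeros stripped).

Executing turtle program step by step:
Start: pos=(0,0), heading=0, pen down
PD: pen down
FD 8: (0,0) -> (8,0) [heading=0, draw]
PU: pen up
FD 8: (8,0) -> (16,0) [heading=0, move]
RT 90: heading 0 -> 270
Final: pos=(16,0), heading=270, 1 segment(s) drawn
Waypoints (3 total):
(0, 0)
(8, 0)
(16, 0)

Answer: (0, 0)
(8, 0)
(16, 0)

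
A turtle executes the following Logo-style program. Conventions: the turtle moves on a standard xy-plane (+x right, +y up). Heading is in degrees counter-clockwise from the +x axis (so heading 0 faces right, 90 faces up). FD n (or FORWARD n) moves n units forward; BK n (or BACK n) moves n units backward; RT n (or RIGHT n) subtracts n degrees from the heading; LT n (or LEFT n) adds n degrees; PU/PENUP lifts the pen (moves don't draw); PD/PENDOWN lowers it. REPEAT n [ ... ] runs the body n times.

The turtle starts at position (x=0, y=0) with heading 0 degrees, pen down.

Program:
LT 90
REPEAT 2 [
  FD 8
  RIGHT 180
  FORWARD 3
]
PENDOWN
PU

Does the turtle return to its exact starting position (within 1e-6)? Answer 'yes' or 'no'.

Executing turtle program step by step:
Start: pos=(0,0), heading=0, pen down
LT 90: heading 0 -> 90
REPEAT 2 [
  -- iteration 1/2 --
  FD 8: (0,0) -> (0,8) [heading=90, draw]
  RT 180: heading 90 -> 270
  FD 3: (0,8) -> (0,5) [heading=270, draw]
  -- iteration 2/2 --
  FD 8: (0,5) -> (0,-3) [heading=270, draw]
  RT 180: heading 270 -> 90
  FD 3: (0,-3) -> (0,0) [heading=90, draw]
]
PD: pen down
PU: pen up
Final: pos=(0,0), heading=90, 4 segment(s) drawn

Start position: (0, 0)
Final position: (0, 0)
Distance = 0; < 1e-6 -> CLOSED

Answer: yes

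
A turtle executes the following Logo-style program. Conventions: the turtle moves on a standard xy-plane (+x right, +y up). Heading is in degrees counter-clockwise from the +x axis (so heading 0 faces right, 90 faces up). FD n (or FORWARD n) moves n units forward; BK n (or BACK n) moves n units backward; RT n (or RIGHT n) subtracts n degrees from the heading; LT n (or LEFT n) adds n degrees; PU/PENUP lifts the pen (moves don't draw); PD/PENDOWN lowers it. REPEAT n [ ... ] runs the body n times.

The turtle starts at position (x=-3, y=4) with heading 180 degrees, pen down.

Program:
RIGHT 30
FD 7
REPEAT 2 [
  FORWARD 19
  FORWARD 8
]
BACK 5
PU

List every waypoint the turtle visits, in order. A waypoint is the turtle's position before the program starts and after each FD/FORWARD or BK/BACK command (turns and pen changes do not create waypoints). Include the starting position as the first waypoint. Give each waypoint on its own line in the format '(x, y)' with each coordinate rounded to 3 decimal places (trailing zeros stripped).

Executing turtle program step by step:
Start: pos=(-3,4), heading=180, pen down
RT 30: heading 180 -> 150
FD 7: (-3,4) -> (-9.062,7.5) [heading=150, draw]
REPEAT 2 [
  -- iteration 1/2 --
  FD 19: (-9.062,7.5) -> (-25.517,17) [heading=150, draw]
  FD 8: (-25.517,17) -> (-32.445,21) [heading=150, draw]
  -- iteration 2/2 --
  FD 19: (-32.445,21) -> (-48.899,30.5) [heading=150, draw]
  FD 8: (-48.899,30.5) -> (-55.828,34.5) [heading=150, draw]
]
BK 5: (-55.828,34.5) -> (-51.497,32) [heading=150, draw]
PU: pen up
Final: pos=(-51.497,32), heading=150, 6 segment(s) drawn
Waypoints (7 total):
(-3, 4)
(-9.062, 7.5)
(-25.517, 17)
(-32.445, 21)
(-48.899, 30.5)
(-55.828, 34.5)
(-51.497, 32)

Answer: (-3, 4)
(-9.062, 7.5)
(-25.517, 17)
(-32.445, 21)
(-48.899, 30.5)
(-55.828, 34.5)
(-51.497, 32)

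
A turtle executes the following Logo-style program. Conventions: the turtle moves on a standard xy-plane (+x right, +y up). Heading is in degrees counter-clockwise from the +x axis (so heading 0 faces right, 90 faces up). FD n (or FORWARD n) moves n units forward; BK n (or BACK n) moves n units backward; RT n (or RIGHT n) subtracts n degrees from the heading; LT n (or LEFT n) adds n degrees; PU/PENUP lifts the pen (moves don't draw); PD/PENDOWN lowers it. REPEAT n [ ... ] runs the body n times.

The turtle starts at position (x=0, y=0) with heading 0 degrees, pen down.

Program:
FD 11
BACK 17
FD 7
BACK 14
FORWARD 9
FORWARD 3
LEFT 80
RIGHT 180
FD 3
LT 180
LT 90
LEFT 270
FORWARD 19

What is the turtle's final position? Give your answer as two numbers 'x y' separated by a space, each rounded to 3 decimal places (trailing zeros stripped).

Answer: 1.778 15.757

Derivation:
Executing turtle program step by step:
Start: pos=(0,0), heading=0, pen down
FD 11: (0,0) -> (11,0) [heading=0, draw]
BK 17: (11,0) -> (-6,0) [heading=0, draw]
FD 7: (-6,0) -> (1,0) [heading=0, draw]
BK 14: (1,0) -> (-13,0) [heading=0, draw]
FD 9: (-13,0) -> (-4,0) [heading=0, draw]
FD 3: (-4,0) -> (-1,0) [heading=0, draw]
LT 80: heading 0 -> 80
RT 180: heading 80 -> 260
FD 3: (-1,0) -> (-1.521,-2.954) [heading=260, draw]
LT 180: heading 260 -> 80
LT 90: heading 80 -> 170
LT 270: heading 170 -> 80
FD 19: (-1.521,-2.954) -> (1.778,15.757) [heading=80, draw]
Final: pos=(1.778,15.757), heading=80, 8 segment(s) drawn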